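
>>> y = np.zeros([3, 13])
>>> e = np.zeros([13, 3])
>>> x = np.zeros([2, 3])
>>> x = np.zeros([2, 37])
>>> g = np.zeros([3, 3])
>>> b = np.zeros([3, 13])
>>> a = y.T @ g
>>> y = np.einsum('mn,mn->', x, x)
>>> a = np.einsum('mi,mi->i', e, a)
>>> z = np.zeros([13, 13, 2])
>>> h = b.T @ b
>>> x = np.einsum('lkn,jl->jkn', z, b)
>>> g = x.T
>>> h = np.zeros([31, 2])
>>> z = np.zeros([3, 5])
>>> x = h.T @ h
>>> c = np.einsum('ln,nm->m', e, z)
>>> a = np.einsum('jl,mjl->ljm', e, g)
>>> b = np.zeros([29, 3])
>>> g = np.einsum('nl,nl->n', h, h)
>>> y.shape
()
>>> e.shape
(13, 3)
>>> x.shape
(2, 2)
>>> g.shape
(31,)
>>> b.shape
(29, 3)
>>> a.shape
(3, 13, 2)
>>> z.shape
(3, 5)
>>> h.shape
(31, 2)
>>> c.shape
(5,)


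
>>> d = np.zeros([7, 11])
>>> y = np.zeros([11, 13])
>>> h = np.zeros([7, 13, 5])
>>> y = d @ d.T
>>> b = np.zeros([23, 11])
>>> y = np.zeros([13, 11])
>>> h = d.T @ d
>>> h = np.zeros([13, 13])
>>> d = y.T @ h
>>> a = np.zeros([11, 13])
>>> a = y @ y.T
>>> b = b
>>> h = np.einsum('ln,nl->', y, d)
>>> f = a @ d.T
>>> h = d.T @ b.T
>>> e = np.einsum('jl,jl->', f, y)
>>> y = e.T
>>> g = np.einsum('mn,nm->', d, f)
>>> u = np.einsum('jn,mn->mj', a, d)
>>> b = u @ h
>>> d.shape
(11, 13)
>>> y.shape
()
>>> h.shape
(13, 23)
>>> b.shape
(11, 23)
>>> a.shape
(13, 13)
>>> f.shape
(13, 11)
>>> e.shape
()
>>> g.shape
()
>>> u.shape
(11, 13)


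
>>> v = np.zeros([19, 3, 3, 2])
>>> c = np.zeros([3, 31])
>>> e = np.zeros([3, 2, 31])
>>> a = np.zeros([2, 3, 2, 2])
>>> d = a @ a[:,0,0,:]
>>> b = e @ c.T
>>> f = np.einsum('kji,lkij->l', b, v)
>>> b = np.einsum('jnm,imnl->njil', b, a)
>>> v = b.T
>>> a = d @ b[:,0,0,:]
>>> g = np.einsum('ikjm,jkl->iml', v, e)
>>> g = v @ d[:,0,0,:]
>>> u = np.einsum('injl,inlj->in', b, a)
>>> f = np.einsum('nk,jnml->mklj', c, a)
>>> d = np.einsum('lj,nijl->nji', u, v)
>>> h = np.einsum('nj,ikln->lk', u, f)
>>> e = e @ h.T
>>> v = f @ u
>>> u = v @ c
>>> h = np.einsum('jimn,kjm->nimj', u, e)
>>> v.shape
(2, 31, 2, 3)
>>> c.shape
(3, 31)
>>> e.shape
(3, 2, 2)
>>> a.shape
(2, 3, 2, 2)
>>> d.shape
(2, 3, 2)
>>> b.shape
(2, 3, 2, 2)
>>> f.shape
(2, 31, 2, 2)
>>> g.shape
(2, 2, 3, 2)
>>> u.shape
(2, 31, 2, 31)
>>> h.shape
(31, 31, 2, 2)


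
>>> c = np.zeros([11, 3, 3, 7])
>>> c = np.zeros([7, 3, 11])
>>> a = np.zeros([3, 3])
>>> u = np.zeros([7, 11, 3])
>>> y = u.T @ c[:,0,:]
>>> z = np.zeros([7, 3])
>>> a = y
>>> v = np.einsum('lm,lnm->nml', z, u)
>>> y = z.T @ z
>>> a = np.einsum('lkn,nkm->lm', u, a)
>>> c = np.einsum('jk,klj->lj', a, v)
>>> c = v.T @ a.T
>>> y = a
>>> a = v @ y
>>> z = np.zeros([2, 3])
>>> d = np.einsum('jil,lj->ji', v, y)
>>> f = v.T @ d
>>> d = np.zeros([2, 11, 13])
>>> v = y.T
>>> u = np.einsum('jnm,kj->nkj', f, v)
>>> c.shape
(7, 3, 7)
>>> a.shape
(11, 3, 11)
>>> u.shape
(3, 11, 7)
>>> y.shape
(7, 11)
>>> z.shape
(2, 3)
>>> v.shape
(11, 7)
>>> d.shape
(2, 11, 13)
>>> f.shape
(7, 3, 3)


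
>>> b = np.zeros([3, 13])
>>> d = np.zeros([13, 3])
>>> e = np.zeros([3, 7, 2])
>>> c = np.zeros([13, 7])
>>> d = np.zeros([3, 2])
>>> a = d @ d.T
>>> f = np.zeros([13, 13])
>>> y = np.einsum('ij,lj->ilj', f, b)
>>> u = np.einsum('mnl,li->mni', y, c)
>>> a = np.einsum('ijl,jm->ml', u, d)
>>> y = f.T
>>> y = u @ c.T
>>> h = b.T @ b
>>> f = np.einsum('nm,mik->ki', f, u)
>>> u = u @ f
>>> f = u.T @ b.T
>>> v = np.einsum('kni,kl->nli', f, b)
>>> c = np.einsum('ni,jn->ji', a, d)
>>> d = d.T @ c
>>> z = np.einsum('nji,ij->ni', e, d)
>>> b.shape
(3, 13)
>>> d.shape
(2, 7)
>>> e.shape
(3, 7, 2)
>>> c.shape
(3, 7)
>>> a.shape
(2, 7)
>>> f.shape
(3, 3, 3)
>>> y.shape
(13, 3, 13)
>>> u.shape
(13, 3, 3)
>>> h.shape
(13, 13)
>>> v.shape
(3, 13, 3)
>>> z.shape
(3, 2)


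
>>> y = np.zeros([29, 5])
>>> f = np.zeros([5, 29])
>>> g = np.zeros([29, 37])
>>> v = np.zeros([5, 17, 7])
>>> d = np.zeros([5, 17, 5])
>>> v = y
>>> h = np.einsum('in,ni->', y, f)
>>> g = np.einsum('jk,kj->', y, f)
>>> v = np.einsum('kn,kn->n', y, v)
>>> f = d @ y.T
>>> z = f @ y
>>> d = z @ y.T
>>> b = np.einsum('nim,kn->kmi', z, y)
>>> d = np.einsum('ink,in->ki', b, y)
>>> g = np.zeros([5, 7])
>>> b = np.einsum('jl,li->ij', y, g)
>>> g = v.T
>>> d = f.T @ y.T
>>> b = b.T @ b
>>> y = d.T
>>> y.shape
(29, 17, 29)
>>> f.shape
(5, 17, 29)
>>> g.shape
(5,)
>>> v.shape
(5,)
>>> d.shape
(29, 17, 29)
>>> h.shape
()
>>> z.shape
(5, 17, 5)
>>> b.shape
(29, 29)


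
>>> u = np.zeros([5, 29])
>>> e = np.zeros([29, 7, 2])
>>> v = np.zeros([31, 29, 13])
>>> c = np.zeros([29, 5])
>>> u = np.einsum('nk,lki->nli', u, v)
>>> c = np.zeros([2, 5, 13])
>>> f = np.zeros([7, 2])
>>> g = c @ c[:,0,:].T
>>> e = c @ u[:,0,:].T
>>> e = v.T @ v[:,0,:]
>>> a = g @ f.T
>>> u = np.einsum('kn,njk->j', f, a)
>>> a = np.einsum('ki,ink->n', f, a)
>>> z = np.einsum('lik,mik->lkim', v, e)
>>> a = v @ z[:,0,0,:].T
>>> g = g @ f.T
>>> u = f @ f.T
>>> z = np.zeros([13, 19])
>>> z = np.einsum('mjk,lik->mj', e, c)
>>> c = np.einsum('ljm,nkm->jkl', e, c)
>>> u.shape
(7, 7)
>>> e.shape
(13, 29, 13)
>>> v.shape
(31, 29, 13)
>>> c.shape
(29, 5, 13)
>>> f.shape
(7, 2)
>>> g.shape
(2, 5, 7)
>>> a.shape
(31, 29, 31)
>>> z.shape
(13, 29)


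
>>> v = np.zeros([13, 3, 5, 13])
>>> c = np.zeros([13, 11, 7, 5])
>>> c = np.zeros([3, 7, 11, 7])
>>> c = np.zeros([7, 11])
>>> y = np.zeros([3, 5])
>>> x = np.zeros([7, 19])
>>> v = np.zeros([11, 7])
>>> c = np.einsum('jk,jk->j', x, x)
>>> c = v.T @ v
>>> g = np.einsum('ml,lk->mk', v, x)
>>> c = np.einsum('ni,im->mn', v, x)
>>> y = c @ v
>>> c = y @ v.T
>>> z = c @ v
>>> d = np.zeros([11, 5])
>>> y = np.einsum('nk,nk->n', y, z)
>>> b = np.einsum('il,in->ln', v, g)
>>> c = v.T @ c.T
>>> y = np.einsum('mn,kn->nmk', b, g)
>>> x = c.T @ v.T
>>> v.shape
(11, 7)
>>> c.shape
(7, 19)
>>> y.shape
(19, 7, 11)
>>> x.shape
(19, 11)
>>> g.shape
(11, 19)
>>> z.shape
(19, 7)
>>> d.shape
(11, 5)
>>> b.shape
(7, 19)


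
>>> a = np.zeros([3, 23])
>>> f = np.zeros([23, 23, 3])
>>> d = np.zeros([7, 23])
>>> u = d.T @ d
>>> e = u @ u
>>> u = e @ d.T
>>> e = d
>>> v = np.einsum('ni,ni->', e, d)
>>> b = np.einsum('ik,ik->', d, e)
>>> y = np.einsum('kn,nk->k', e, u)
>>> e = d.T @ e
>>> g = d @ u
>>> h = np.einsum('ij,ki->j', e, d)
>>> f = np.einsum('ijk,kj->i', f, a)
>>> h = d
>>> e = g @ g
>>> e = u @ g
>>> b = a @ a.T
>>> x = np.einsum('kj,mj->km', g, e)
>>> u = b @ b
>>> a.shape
(3, 23)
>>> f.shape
(23,)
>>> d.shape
(7, 23)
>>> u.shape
(3, 3)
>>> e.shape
(23, 7)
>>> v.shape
()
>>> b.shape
(3, 3)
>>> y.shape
(7,)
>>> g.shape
(7, 7)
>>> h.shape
(7, 23)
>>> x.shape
(7, 23)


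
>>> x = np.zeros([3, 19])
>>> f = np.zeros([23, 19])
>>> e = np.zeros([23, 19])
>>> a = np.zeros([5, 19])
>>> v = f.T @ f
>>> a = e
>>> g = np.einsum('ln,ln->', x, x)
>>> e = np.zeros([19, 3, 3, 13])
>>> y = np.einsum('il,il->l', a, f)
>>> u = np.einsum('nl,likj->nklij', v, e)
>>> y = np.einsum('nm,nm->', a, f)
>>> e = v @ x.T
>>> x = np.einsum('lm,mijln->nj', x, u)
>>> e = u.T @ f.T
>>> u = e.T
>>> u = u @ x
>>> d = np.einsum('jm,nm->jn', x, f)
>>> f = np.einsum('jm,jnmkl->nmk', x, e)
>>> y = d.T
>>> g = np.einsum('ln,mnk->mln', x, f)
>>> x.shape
(13, 19)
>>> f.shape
(3, 19, 3)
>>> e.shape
(13, 3, 19, 3, 23)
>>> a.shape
(23, 19)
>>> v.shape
(19, 19)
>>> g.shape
(3, 13, 19)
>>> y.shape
(23, 13)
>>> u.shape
(23, 3, 19, 3, 19)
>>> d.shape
(13, 23)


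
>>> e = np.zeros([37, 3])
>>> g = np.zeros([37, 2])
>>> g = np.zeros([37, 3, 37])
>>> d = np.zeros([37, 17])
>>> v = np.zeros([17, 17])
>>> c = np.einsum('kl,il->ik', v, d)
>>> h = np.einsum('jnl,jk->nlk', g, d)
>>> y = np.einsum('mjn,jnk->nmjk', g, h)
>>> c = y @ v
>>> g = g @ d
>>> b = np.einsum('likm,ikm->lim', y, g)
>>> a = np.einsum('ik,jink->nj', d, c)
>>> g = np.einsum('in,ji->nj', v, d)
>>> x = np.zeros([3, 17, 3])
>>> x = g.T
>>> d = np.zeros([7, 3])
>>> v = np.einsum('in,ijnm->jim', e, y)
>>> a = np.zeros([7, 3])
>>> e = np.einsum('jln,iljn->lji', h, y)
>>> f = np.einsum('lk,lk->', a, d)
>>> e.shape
(37, 3, 37)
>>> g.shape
(17, 37)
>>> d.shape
(7, 3)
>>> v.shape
(37, 37, 17)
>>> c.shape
(37, 37, 3, 17)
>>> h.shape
(3, 37, 17)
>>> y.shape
(37, 37, 3, 17)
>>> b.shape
(37, 37, 17)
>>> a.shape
(7, 3)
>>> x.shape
(37, 17)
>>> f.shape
()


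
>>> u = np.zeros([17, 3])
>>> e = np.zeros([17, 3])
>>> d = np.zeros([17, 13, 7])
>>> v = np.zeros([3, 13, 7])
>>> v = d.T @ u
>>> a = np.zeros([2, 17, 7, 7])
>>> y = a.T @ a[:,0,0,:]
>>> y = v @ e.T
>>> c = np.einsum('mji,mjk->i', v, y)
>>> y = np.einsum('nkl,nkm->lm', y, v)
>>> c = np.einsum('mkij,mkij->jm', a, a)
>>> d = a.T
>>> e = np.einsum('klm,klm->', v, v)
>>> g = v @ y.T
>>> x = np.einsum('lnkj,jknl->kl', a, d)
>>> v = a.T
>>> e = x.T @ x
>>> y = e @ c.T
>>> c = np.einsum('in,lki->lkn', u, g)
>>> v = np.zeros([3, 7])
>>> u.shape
(17, 3)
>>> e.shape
(2, 2)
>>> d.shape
(7, 7, 17, 2)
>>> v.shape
(3, 7)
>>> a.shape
(2, 17, 7, 7)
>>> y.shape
(2, 7)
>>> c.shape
(7, 13, 3)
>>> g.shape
(7, 13, 17)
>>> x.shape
(7, 2)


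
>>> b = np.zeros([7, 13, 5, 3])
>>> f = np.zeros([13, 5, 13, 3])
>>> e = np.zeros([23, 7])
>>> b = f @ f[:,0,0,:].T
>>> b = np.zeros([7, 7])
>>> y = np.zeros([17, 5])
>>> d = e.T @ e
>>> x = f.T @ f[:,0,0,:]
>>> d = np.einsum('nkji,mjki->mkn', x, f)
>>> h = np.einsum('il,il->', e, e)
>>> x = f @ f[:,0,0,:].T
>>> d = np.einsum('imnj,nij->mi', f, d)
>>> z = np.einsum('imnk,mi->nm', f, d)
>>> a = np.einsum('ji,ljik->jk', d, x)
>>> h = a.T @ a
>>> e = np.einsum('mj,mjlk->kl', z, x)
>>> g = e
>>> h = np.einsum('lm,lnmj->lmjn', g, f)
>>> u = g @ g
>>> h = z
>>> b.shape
(7, 7)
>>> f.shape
(13, 5, 13, 3)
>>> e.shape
(13, 13)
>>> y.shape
(17, 5)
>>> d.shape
(5, 13)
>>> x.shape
(13, 5, 13, 13)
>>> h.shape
(13, 5)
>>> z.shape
(13, 5)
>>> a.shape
(5, 13)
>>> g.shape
(13, 13)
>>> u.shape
(13, 13)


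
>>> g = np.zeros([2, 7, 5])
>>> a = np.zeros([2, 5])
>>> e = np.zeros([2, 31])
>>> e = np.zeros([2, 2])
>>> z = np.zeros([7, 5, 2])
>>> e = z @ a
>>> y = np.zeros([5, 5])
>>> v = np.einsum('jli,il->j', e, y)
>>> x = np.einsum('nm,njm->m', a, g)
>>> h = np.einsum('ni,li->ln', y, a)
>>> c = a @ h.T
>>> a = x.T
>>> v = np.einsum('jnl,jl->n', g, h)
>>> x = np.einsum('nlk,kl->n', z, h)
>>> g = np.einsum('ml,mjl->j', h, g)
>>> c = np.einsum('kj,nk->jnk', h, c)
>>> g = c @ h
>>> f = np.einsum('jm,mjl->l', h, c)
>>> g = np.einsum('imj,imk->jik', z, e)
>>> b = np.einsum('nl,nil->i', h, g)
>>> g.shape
(2, 7, 5)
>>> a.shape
(5,)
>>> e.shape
(7, 5, 5)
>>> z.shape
(7, 5, 2)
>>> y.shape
(5, 5)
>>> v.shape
(7,)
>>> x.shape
(7,)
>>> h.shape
(2, 5)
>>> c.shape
(5, 2, 2)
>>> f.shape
(2,)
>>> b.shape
(7,)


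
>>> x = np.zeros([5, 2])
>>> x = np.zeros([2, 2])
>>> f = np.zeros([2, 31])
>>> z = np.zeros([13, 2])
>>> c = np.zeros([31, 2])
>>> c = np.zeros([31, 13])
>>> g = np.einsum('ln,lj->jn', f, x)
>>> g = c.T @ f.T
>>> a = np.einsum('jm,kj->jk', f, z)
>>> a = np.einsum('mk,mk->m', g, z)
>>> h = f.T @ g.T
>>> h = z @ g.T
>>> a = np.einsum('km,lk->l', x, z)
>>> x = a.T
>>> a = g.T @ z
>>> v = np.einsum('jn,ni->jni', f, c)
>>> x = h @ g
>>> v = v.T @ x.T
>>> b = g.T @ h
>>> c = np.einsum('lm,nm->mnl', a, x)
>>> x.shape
(13, 2)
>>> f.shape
(2, 31)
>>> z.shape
(13, 2)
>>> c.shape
(2, 13, 2)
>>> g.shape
(13, 2)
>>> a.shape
(2, 2)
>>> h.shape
(13, 13)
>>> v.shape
(13, 31, 13)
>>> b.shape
(2, 13)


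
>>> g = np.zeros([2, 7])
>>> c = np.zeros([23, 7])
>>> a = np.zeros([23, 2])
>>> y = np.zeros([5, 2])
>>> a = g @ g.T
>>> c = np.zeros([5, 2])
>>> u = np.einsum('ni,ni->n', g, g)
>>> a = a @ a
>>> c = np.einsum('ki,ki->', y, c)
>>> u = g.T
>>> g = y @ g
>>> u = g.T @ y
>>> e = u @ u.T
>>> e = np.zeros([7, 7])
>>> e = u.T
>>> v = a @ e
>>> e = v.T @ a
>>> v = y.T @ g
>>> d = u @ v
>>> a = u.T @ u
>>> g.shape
(5, 7)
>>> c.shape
()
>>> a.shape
(2, 2)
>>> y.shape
(5, 2)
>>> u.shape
(7, 2)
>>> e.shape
(7, 2)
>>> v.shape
(2, 7)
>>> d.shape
(7, 7)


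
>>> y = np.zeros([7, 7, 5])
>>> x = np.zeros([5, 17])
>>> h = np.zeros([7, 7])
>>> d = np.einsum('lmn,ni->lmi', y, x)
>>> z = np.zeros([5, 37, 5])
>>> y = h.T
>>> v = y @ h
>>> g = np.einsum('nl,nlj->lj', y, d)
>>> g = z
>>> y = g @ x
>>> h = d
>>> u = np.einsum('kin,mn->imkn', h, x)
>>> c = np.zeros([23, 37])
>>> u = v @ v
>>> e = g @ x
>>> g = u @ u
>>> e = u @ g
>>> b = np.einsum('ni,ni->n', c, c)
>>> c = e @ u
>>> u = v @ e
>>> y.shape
(5, 37, 17)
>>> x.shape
(5, 17)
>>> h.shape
(7, 7, 17)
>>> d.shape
(7, 7, 17)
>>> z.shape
(5, 37, 5)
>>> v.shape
(7, 7)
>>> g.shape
(7, 7)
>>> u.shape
(7, 7)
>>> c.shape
(7, 7)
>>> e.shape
(7, 7)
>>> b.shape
(23,)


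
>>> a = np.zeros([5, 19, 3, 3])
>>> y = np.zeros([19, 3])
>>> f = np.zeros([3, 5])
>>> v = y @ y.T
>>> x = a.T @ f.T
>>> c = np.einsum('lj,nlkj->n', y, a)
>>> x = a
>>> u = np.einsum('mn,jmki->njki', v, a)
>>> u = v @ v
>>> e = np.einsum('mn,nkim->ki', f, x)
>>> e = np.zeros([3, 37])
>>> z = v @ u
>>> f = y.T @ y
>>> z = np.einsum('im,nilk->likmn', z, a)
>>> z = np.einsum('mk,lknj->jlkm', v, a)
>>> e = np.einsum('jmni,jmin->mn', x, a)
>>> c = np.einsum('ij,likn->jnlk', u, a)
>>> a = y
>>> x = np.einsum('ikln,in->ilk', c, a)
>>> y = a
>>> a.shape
(19, 3)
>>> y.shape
(19, 3)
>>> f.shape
(3, 3)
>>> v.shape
(19, 19)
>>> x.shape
(19, 5, 3)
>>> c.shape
(19, 3, 5, 3)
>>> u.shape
(19, 19)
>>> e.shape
(19, 3)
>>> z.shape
(3, 5, 19, 19)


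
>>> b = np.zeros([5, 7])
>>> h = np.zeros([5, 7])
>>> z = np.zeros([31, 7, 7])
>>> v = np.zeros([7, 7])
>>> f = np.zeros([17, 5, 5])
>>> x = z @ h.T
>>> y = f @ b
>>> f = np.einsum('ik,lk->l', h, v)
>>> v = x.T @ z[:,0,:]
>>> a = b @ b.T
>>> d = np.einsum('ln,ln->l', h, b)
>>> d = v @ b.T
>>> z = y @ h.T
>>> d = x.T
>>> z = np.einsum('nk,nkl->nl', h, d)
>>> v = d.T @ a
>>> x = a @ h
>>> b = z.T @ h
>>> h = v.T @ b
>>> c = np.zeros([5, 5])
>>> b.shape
(31, 7)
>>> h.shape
(5, 7, 7)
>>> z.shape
(5, 31)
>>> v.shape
(31, 7, 5)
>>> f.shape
(7,)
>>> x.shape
(5, 7)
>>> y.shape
(17, 5, 7)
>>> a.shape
(5, 5)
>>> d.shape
(5, 7, 31)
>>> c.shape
(5, 5)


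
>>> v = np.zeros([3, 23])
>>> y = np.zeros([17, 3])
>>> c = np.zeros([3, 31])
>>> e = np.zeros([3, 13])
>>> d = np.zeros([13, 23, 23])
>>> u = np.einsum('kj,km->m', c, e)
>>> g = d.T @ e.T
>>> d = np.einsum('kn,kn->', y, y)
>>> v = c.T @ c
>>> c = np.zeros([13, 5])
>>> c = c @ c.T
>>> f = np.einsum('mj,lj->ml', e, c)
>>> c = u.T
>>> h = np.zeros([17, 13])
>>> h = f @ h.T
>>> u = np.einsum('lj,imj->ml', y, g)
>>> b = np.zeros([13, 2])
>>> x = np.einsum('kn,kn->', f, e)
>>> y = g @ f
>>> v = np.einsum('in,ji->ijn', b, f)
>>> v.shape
(13, 3, 2)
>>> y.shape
(23, 23, 13)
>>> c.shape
(13,)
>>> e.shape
(3, 13)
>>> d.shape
()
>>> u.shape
(23, 17)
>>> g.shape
(23, 23, 3)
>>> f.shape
(3, 13)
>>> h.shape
(3, 17)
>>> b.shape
(13, 2)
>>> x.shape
()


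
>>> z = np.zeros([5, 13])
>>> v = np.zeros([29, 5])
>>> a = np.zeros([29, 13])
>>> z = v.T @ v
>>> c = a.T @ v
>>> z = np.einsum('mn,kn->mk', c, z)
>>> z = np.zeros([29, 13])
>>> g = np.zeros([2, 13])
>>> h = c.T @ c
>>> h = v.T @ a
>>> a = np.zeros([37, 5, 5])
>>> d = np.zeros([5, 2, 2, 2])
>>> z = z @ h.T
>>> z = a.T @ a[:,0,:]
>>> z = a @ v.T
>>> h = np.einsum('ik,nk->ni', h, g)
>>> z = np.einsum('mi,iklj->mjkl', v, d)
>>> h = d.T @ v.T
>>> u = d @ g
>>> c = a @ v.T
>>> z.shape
(29, 2, 2, 2)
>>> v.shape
(29, 5)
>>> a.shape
(37, 5, 5)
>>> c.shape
(37, 5, 29)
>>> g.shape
(2, 13)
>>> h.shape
(2, 2, 2, 29)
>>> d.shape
(5, 2, 2, 2)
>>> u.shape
(5, 2, 2, 13)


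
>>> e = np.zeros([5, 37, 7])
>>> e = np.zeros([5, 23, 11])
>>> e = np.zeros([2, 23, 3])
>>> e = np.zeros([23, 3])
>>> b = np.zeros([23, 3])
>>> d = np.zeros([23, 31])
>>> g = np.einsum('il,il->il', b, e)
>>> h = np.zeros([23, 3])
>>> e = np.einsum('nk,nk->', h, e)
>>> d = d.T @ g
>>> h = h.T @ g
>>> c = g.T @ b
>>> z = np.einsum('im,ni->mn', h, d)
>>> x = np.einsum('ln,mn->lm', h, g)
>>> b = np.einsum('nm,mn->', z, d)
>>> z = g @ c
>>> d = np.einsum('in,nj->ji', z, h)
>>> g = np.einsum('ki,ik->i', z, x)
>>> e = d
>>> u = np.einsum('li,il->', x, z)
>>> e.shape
(3, 23)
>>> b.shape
()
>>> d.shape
(3, 23)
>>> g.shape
(3,)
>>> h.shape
(3, 3)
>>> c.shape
(3, 3)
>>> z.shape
(23, 3)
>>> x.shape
(3, 23)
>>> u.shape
()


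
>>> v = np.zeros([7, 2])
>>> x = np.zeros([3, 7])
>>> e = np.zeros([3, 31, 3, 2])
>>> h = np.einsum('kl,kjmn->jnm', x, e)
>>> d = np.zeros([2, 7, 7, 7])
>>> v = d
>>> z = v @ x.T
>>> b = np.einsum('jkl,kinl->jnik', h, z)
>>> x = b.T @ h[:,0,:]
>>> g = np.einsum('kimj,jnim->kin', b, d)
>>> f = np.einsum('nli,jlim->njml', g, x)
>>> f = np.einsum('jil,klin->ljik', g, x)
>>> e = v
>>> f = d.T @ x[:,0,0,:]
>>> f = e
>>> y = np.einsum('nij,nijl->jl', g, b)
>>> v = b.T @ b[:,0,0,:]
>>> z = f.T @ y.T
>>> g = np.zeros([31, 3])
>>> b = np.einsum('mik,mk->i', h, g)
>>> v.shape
(2, 7, 7, 2)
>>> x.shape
(2, 7, 7, 3)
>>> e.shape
(2, 7, 7, 7)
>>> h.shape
(31, 2, 3)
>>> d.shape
(2, 7, 7, 7)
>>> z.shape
(7, 7, 7, 7)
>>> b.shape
(2,)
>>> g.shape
(31, 3)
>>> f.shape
(2, 7, 7, 7)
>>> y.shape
(7, 2)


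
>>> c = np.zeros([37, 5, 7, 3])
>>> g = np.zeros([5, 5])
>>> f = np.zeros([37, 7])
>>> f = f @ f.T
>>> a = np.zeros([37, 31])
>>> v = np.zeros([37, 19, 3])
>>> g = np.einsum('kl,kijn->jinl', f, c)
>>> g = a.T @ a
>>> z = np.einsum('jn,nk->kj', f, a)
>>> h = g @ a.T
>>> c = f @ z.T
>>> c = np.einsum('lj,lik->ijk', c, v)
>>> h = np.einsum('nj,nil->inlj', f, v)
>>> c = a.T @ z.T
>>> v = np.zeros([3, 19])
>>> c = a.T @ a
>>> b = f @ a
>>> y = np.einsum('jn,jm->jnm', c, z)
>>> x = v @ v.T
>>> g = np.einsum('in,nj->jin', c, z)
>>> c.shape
(31, 31)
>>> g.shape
(37, 31, 31)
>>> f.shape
(37, 37)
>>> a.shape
(37, 31)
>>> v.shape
(3, 19)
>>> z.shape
(31, 37)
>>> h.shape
(19, 37, 3, 37)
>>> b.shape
(37, 31)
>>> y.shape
(31, 31, 37)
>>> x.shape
(3, 3)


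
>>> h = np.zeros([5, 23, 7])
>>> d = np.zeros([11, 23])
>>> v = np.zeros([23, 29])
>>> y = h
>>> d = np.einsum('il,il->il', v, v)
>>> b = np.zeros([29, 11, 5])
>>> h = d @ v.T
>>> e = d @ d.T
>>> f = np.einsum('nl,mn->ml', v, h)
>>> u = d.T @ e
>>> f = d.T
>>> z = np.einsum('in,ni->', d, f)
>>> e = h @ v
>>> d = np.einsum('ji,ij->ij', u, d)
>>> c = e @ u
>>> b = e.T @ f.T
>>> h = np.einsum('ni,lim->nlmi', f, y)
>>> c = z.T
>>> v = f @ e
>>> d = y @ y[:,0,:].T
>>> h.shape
(29, 5, 7, 23)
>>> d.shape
(5, 23, 5)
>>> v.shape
(29, 29)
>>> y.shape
(5, 23, 7)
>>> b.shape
(29, 29)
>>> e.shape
(23, 29)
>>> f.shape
(29, 23)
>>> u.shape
(29, 23)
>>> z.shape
()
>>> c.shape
()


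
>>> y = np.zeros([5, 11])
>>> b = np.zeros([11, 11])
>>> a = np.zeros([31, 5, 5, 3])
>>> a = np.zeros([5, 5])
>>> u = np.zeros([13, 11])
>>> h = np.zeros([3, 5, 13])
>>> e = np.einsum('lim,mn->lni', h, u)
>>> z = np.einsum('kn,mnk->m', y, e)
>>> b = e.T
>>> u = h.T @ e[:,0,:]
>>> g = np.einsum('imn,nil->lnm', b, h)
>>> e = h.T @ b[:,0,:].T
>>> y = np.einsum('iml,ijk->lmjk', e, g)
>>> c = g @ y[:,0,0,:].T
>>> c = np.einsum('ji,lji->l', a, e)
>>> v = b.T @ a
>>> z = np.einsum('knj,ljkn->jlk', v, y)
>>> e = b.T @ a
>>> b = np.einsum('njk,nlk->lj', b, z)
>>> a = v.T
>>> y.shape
(5, 5, 3, 11)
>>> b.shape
(5, 11)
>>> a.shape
(5, 11, 3)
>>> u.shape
(13, 5, 5)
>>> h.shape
(3, 5, 13)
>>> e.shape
(3, 11, 5)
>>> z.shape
(5, 5, 3)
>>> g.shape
(13, 3, 11)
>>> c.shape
(13,)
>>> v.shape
(3, 11, 5)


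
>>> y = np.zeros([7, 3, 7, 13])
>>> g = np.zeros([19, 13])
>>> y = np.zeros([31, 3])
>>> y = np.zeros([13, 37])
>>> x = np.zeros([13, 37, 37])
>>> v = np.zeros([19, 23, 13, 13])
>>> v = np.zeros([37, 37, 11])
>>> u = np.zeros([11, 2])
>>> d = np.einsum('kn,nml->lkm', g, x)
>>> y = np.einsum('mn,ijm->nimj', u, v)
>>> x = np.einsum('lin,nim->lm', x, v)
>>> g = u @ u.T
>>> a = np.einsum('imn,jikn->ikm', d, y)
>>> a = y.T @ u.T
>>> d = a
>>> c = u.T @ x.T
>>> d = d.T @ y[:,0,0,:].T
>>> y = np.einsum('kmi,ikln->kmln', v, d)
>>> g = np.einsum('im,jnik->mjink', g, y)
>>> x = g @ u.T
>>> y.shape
(37, 37, 11, 2)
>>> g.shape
(11, 37, 11, 37, 2)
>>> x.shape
(11, 37, 11, 37, 11)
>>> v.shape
(37, 37, 11)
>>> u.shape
(11, 2)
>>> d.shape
(11, 37, 11, 2)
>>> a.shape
(37, 11, 37, 11)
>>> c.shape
(2, 13)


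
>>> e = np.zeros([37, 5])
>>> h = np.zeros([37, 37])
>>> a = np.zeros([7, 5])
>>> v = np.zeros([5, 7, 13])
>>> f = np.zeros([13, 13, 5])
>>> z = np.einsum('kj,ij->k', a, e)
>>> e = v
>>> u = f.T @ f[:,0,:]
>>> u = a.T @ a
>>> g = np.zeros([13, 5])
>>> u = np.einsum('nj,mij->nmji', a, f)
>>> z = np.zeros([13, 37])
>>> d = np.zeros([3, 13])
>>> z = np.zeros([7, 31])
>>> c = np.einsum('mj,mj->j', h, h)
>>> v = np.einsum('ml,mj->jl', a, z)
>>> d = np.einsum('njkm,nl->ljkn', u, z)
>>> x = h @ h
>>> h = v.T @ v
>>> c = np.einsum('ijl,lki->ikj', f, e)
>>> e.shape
(5, 7, 13)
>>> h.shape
(5, 5)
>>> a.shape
(7, 5)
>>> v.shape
(31, 5)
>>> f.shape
(13, 13, 5)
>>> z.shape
(7, 31)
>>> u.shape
(7, 13, 5, 13)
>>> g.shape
(13, 5)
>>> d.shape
(31, 13, 5, 7)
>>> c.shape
(13, 7, 13)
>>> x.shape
(37, 37)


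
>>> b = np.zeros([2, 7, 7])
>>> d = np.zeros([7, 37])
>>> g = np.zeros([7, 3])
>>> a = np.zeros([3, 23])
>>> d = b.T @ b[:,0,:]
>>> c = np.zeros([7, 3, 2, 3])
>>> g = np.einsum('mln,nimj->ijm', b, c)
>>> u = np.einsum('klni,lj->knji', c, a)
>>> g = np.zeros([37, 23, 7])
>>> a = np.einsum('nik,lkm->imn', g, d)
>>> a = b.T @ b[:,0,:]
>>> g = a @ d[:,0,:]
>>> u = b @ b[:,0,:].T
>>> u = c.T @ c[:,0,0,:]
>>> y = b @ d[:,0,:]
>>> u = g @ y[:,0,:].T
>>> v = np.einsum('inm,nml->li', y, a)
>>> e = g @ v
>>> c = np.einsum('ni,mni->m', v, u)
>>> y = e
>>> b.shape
(2, 7, 7)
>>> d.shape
(7, 7, 7)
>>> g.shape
(7, 7, 7)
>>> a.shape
(7, 7, 7)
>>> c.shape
(7,)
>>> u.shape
(7, 7, 2)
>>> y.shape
(7, 7, 2)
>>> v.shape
(7, 2)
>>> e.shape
(7, 7, 2)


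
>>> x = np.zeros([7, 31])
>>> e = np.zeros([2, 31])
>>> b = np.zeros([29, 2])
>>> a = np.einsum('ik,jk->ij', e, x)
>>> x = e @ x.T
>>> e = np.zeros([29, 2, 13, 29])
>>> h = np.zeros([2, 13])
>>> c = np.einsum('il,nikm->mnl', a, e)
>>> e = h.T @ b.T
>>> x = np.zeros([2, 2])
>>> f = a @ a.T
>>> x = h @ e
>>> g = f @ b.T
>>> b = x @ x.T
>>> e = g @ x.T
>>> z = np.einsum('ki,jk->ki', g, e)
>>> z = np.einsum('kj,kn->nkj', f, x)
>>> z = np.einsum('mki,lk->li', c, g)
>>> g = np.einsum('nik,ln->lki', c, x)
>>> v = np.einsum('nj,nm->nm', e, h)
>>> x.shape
(2, 29)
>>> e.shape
(2, 2)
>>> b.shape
(2, 2)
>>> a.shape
(2, 7)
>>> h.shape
(2, 13)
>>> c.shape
(29, 29, 7)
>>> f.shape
(2, 2)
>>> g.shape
(2, 7, 29)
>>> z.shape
(2, 7)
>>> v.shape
(2, 13)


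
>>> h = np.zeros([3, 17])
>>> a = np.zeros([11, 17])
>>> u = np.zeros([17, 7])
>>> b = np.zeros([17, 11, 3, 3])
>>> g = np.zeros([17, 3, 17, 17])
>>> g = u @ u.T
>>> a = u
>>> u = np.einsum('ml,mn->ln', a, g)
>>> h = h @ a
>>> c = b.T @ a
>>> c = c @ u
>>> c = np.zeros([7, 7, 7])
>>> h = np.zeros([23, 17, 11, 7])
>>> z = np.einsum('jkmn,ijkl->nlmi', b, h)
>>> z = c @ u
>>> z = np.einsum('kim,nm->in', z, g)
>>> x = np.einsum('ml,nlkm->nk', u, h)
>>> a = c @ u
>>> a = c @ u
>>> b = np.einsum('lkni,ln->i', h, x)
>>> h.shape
(23, 17, 11, 7)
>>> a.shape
(7, 7, 17)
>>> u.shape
(7, 17)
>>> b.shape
(7,)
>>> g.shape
(17, 17)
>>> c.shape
(7, 7, 7)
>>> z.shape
(7, 17)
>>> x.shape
(23, 11)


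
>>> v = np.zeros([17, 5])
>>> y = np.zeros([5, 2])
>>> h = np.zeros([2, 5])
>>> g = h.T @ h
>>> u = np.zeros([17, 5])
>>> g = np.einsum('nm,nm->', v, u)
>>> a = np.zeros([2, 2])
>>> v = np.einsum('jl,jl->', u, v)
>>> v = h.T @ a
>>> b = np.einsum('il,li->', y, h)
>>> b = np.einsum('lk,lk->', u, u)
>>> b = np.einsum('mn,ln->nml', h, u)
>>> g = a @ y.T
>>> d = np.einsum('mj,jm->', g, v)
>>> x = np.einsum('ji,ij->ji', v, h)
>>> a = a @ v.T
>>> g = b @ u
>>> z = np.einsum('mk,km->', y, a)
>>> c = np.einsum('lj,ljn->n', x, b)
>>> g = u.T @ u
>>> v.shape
(5, 2)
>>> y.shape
(5, 2)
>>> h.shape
(2, 5)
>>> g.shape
(5, 5)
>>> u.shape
(17, 5)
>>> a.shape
(2, 5)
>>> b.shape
(5, 2, 17)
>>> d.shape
()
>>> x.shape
(5, 2)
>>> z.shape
()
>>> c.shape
(17,)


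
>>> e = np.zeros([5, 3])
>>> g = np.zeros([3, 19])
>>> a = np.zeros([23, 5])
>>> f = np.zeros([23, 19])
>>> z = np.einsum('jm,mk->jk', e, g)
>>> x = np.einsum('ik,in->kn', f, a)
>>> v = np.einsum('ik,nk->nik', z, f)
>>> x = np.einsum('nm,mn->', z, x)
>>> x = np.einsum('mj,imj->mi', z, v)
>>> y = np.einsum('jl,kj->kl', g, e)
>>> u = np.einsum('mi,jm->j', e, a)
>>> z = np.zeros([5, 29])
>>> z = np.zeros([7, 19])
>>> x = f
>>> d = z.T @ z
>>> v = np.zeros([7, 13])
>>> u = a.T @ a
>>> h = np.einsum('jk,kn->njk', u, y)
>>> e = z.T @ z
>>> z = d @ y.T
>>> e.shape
(19, 19)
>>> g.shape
(3, 19)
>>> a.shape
(23, 5)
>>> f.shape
(23, 19)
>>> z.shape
(19, 5)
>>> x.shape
(23, 19)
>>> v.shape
(7, 13)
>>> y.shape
(5, 19)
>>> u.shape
(5, 5)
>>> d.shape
(19, 19)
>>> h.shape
(19, 5, 5)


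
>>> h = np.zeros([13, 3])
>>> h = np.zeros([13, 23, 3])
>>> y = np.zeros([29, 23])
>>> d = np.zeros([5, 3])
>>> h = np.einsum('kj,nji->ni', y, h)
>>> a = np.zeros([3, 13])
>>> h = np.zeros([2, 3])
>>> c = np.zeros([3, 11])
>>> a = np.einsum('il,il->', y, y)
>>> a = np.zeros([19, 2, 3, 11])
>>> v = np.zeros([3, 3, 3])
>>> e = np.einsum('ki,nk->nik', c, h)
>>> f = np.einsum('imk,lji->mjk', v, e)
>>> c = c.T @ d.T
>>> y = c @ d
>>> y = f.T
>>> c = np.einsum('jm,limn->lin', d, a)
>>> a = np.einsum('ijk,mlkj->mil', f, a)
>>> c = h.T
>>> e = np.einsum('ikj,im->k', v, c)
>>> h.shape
(2, 3)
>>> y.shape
(3, 11, 3)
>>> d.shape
(5, 3)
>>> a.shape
(19, 3, 2)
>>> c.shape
(3, 2)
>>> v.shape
(3, 3, 3)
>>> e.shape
(3,)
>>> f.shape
(3, 11, 3)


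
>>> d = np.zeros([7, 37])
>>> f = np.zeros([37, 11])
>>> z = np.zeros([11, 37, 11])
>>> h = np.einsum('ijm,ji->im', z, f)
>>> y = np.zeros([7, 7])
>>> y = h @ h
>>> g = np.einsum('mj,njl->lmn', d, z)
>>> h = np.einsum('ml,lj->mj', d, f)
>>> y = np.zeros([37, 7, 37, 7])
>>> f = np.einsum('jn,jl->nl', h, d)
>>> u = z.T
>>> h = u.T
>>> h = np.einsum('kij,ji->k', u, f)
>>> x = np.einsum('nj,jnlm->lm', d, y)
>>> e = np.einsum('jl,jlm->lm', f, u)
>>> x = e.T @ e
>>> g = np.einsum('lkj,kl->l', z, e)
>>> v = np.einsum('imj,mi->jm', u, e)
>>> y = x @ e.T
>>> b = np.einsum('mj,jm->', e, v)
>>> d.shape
(7, 37)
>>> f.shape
(11, 37)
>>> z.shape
(11, 37, 11)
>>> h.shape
(11,)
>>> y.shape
(11, 37)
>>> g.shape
(11,)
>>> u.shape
(11, 37, 11)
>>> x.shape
(11, 11)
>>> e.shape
(37, 11)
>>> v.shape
(11, 37)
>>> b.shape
()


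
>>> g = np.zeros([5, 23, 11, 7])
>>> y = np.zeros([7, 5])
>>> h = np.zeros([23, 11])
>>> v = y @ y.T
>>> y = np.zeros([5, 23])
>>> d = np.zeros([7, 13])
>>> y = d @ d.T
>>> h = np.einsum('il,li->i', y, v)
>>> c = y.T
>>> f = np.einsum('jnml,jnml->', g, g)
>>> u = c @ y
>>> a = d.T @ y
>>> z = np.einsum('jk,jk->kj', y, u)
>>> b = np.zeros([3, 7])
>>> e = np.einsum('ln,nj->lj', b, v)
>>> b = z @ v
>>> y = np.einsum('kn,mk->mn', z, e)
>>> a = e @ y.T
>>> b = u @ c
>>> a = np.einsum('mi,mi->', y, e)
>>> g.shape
(5, 23, 11, 7)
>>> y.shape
(3, 7)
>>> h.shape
(7,)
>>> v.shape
(7, 7)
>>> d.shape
(7, 13)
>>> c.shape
(7, 7)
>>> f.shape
()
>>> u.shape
(7, 7)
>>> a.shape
()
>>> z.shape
(7, 7)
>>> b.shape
(7, 7)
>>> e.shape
(3, 7)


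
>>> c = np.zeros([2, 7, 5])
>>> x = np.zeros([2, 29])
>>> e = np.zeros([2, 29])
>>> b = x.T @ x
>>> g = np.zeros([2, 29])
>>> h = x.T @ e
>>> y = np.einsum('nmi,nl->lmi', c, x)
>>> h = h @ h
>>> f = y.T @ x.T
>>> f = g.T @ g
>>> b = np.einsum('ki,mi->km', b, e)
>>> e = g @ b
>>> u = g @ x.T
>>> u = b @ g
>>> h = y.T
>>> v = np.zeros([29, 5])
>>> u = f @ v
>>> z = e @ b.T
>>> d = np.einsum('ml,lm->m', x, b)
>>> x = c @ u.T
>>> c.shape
(2, 7, 5)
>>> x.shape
(2, 7, 29)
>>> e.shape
(2, 2)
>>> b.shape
(29, 2)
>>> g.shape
(2, 29)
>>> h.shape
(5, 7, 29)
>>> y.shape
(29, 7, 5)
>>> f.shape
(29, 29)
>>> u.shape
(29, 5)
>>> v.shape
(29, 5)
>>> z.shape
(2, 29)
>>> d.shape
(2,)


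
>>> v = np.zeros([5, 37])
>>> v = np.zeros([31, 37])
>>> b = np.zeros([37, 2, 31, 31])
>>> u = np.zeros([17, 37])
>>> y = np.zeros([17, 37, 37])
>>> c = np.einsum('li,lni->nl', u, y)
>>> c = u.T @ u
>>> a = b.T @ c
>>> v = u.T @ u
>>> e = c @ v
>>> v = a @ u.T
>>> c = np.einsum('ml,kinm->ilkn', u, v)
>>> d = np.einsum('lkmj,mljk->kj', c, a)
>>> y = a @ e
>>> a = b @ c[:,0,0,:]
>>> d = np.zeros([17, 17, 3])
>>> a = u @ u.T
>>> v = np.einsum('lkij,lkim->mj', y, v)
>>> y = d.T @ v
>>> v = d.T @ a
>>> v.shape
(3, 17, 17)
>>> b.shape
(37, 2, 31, 31)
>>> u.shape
(17, 37)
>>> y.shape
(3, 17, 37)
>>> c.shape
(31, 37, 31, 2)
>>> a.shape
(17, 17)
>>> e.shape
(37, 37)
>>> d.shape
(17, 17, 3)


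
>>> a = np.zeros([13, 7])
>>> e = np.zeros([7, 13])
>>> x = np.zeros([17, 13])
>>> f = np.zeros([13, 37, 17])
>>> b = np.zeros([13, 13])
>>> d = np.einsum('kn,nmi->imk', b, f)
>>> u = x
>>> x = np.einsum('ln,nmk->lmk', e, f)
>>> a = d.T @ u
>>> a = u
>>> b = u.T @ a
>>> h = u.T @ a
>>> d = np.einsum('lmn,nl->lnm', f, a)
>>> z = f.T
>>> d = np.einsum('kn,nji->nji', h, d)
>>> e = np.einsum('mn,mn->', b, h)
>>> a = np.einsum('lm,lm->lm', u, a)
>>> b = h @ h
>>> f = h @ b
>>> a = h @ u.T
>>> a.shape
(13, 17)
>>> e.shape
()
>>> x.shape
(7, 37, 17)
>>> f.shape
(13, 13)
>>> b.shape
(13, 13)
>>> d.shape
(13, 17, 37)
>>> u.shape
(17, 13)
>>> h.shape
(13, 13)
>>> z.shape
(17, 37, 13)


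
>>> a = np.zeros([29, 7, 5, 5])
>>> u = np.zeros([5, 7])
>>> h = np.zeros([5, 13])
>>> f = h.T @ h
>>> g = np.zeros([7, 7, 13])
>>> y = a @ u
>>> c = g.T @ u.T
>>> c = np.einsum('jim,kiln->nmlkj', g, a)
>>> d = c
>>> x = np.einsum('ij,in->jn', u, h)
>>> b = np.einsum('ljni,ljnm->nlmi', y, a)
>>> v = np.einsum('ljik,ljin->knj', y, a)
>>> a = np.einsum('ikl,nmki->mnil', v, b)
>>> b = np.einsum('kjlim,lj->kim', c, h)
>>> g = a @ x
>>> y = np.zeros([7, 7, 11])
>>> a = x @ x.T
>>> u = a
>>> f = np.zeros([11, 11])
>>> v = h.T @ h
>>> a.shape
(7, 7)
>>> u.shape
(7, 7)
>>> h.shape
(5, 13)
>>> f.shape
(11, 11)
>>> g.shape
(29, 5, 7, 13)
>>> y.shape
(7, 7, 11)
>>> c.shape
(5, 13, 5, 29, 7)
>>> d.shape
(5, 13, 5, 29, 7)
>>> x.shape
(7, 13)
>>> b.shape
(5, 29, 7)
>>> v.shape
(13, 13)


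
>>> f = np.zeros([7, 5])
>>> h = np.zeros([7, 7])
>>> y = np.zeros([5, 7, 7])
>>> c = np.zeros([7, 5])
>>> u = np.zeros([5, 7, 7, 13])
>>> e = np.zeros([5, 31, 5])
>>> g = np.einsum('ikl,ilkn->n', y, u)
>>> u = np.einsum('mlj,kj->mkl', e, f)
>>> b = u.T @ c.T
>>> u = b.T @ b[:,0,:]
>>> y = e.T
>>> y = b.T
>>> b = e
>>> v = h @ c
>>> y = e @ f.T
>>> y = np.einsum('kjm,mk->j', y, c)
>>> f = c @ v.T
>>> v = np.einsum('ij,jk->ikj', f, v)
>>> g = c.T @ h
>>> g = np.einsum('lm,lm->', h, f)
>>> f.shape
(7, 7)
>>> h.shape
(7, 7)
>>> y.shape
(31,)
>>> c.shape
(7, 5)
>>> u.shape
(7, 7, 7)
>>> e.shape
(5, 31, 5)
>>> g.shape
()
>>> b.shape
(5, 31, 5)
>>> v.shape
(7, 5, 7)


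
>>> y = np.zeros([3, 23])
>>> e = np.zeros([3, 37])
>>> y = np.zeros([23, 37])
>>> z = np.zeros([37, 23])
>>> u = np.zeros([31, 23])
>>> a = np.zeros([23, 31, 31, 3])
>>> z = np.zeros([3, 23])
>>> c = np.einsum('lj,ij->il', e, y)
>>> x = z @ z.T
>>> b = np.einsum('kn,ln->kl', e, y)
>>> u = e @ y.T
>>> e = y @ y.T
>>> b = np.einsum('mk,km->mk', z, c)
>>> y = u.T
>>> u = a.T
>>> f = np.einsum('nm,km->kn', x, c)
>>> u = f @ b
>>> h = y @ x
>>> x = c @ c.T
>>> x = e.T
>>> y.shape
(23, 3)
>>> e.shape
(23, 23)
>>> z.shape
(3, 23)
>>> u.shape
(23, 23)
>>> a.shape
(23, 31, 31, 3)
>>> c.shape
(23, 3)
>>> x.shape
(23, 23)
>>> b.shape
(3, 23)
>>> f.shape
(23, 3)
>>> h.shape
(23, 3)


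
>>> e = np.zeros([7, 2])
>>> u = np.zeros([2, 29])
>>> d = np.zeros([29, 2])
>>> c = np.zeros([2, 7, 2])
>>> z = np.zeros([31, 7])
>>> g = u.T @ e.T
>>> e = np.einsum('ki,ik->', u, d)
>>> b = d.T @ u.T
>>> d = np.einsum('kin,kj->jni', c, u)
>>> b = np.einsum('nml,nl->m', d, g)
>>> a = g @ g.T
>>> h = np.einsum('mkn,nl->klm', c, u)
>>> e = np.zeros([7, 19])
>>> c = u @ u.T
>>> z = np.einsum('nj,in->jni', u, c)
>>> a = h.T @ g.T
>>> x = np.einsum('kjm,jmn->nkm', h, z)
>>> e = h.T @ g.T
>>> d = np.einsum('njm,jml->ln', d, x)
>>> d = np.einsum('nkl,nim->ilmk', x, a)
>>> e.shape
(2, 29, 29)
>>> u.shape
(2, 29)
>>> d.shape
(29, 2, 29, 7)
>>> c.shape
(2, 2)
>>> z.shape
(29, 2, 2)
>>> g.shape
(29, 7)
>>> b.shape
(2,)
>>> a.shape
(2, 29, 29)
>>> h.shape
(7, 29, 2)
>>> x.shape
(2, 7, 2)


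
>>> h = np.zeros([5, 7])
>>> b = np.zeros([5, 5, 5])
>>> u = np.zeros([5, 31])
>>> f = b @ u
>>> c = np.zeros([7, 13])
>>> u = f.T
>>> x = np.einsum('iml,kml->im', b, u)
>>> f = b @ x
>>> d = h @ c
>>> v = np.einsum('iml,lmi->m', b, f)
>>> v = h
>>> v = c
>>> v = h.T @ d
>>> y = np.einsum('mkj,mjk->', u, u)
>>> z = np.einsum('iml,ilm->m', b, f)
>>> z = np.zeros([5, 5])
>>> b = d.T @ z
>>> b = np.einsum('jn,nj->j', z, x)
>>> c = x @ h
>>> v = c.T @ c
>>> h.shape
(5, 7)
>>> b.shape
(5,)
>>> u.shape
(31, 5, 5)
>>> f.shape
(5, 5, 5)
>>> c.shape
(5, 7)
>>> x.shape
(5, 5)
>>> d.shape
(5, 13)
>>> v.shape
(7, 7)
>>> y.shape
()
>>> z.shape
(5, 5)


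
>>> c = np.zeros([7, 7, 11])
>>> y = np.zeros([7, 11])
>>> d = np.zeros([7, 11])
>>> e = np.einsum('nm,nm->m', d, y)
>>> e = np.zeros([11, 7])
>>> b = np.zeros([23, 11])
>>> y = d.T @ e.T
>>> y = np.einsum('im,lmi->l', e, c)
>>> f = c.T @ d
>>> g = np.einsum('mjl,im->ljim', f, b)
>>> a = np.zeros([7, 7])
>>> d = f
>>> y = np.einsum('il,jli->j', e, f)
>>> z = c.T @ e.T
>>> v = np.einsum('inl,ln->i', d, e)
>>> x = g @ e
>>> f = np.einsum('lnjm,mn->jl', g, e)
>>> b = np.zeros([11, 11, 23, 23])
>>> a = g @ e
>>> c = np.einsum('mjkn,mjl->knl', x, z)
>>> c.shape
(23, 7, 11)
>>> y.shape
(11,)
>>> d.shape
(11, 7, 11)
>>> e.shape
(11, 7)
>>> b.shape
(11, 11, 23, 23)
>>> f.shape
(23, 11)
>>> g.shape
(11, 7, 23, 11)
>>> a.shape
(11, 7, 23, 7)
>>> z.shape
(11, 7, 11)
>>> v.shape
(11,)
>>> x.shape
(11, 7, 23, 7)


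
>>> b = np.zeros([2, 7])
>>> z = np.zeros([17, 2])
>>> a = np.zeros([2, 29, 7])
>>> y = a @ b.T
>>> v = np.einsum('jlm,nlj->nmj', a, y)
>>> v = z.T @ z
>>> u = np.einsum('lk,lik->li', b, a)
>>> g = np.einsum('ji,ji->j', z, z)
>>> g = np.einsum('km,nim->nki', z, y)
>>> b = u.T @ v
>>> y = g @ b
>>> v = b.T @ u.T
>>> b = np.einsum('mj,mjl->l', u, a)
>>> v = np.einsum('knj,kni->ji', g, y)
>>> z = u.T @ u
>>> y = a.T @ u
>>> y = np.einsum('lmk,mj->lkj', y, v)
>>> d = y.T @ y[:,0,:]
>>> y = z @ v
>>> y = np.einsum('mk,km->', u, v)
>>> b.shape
(7,)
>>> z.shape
(29, 29)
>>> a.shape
(2, 29, 7)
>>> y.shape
()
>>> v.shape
(29, 2)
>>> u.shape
(2, 29)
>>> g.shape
(2, 17, 29)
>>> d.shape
(2, 29, 2)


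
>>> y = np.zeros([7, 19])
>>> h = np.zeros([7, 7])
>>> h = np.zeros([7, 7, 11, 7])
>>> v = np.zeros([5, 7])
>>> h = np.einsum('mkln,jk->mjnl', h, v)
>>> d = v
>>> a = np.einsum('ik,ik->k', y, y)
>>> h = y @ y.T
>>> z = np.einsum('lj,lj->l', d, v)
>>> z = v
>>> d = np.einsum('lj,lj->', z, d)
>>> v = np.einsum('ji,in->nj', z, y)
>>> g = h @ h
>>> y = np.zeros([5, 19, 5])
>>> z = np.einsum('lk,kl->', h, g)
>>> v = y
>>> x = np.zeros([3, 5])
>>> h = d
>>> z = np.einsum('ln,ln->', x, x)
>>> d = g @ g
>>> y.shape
(5, 19, 5)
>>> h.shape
()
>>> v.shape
(5, 19, 5)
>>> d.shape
(7, 7)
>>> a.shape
(19,)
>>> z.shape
()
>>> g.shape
(7, 7)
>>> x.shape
(3, 5)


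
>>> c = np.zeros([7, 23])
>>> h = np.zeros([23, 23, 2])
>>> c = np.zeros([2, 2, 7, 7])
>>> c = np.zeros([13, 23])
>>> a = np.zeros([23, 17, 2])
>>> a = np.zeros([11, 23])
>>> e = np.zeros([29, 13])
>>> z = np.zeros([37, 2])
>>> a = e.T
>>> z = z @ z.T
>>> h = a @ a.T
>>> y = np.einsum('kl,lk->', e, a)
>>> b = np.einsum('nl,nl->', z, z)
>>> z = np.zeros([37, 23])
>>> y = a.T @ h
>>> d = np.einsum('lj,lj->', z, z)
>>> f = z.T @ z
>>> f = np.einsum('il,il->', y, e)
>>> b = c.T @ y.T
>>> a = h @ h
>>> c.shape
(13, 23)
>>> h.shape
(13, 13)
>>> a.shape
(13, 13)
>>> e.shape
(29, 13)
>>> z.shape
(37, 23)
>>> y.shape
(29, 13)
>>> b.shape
(23, 29)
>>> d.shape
()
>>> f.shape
()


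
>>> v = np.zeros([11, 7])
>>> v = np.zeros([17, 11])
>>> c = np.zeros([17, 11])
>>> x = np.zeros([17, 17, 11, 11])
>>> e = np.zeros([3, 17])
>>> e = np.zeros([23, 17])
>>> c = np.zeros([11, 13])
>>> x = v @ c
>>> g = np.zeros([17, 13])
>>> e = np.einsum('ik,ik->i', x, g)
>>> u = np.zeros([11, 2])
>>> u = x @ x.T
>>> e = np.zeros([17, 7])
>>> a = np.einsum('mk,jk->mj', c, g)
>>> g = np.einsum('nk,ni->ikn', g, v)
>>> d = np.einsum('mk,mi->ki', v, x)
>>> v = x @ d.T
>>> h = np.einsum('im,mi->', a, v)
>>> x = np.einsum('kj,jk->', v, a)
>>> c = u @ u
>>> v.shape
(17, 11)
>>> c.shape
(17, 17)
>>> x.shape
()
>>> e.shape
(17, 7)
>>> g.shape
(11, 13, 17)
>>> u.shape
(17, 17)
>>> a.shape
(11, 17)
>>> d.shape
(11, 13)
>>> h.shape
()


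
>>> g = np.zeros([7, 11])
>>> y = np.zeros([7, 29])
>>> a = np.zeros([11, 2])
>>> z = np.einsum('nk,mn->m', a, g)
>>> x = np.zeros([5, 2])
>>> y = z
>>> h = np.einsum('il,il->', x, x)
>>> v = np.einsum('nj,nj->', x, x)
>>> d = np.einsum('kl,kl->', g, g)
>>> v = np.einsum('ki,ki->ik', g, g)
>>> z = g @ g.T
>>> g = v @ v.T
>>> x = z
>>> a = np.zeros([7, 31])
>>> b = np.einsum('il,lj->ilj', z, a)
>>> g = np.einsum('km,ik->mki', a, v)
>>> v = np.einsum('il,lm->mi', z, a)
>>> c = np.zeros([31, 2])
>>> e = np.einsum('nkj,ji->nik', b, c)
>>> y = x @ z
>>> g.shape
(31, 7, 11)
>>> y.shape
(7, 7)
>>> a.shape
(7, 31)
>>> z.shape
(7, 7)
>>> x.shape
(7, 7)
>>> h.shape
()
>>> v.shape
(31, 7)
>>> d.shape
()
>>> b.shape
(7, 7, 31)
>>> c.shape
(31, 2)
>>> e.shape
(7, 2, 7)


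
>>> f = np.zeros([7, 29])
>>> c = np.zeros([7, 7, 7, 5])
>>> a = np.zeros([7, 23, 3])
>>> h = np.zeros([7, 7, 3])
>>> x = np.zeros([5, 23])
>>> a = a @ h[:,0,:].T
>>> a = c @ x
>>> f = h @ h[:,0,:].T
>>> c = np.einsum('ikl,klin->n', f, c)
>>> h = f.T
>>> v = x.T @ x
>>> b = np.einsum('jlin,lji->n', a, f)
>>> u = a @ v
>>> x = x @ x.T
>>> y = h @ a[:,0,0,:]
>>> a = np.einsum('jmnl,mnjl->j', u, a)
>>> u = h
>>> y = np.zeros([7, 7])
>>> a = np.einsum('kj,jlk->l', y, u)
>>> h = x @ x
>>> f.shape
(7, 7, 7)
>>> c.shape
(5,)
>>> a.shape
(7,)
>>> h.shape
(5, 5)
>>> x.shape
(5, 5)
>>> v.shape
(23, 23)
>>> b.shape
(23,)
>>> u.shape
(7, 7, 7)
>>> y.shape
(7, 7)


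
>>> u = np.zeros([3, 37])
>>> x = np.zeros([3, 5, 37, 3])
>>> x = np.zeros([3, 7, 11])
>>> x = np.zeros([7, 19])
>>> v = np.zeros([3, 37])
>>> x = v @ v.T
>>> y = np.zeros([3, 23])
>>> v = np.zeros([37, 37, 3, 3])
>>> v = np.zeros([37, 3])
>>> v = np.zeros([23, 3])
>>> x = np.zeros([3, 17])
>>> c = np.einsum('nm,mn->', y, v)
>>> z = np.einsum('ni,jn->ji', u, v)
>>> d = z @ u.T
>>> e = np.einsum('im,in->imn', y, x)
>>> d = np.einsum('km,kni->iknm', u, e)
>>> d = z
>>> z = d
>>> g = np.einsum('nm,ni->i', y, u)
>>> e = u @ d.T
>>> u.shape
(3, 37)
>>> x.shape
(3, 17)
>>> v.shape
(23, 3)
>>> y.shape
(3, 23)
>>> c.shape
()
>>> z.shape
(23, 37)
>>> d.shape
(23, 37)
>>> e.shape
(3, 23)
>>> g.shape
(37,)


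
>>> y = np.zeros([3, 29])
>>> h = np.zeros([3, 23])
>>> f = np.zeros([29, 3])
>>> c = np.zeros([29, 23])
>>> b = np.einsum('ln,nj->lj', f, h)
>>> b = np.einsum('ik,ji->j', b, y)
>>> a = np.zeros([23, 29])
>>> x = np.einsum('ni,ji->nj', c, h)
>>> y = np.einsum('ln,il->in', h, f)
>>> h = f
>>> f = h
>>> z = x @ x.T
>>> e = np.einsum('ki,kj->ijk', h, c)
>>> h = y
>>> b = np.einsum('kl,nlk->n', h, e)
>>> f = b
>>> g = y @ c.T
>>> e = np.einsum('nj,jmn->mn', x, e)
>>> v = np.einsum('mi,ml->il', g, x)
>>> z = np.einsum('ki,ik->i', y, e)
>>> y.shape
(29, 23)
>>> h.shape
(29, 23)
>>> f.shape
(3,)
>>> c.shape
(29, 23)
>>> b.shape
(3,)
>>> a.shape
(23, 29)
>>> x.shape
(29, 3)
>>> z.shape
(23,)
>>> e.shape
(23, 29)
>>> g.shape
(29, 29)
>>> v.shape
(29, 3)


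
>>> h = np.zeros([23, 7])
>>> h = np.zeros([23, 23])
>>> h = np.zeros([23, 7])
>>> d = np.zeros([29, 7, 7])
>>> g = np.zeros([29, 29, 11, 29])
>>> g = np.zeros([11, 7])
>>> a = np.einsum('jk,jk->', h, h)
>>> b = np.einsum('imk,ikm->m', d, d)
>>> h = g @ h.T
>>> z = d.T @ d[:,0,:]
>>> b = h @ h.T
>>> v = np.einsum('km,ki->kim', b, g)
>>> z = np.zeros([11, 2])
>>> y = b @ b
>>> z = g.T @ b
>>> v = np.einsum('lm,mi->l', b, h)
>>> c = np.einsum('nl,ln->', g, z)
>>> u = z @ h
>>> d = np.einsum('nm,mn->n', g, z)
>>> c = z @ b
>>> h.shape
(11, 23)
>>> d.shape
(11,)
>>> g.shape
(11, 7)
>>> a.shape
()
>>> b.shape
(11, 11)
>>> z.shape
(7, 11)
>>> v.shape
(11,)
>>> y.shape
(11, 11)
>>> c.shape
(7, 11)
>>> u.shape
(7, 23)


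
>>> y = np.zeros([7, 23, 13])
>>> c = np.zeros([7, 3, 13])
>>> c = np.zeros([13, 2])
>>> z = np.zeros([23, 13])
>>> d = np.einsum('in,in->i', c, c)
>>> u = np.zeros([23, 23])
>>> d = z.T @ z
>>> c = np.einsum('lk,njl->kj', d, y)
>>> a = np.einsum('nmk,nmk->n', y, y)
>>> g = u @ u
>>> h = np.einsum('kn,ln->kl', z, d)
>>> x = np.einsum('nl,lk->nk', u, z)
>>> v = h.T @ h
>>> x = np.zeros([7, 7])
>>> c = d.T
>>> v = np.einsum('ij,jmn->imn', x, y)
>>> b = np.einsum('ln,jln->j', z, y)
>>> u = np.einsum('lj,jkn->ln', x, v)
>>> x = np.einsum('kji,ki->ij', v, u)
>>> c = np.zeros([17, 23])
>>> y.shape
(7, 23, 13)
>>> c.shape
(17, 23)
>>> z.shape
(23, 13)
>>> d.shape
(13, 13)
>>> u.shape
(7, 13)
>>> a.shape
(7,)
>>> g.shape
(23, 23)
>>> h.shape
(23, 13)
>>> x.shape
(13, 23)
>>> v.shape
(7, 23, 13)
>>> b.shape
(7,)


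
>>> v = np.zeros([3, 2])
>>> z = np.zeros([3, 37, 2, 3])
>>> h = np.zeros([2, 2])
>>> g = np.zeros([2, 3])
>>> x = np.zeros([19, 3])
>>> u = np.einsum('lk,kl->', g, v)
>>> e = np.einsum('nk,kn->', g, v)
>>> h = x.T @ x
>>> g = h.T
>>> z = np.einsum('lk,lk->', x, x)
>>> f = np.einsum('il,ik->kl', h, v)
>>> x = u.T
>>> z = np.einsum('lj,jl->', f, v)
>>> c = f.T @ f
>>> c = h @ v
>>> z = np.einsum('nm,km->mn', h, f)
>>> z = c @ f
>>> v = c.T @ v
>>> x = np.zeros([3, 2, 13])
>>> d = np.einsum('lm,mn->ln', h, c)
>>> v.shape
(2, 2)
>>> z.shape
(3, 3)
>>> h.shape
(3, 3)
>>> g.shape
(3, 3)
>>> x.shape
(3, 2, 13)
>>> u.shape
()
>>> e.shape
()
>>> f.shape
(2, 3)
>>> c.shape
(3, 2)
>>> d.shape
(3, 2)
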